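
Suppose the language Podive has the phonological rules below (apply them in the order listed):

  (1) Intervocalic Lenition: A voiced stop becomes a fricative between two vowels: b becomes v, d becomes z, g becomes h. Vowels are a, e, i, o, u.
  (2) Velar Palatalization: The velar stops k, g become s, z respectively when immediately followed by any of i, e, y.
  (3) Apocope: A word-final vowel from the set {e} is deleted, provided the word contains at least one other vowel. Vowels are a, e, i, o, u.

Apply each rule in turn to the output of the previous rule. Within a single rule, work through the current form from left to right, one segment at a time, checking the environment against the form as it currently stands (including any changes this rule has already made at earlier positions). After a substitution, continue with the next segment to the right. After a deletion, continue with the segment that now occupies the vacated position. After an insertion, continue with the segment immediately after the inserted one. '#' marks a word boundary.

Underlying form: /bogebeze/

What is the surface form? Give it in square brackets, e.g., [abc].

(1) Intervocalic Lenition: [bogebeze] → [boheveze]
(2) Velar Palatalization: no change — [boheveze]
(3) Apocope: [boheveze] → [bohevez]

[bohevez]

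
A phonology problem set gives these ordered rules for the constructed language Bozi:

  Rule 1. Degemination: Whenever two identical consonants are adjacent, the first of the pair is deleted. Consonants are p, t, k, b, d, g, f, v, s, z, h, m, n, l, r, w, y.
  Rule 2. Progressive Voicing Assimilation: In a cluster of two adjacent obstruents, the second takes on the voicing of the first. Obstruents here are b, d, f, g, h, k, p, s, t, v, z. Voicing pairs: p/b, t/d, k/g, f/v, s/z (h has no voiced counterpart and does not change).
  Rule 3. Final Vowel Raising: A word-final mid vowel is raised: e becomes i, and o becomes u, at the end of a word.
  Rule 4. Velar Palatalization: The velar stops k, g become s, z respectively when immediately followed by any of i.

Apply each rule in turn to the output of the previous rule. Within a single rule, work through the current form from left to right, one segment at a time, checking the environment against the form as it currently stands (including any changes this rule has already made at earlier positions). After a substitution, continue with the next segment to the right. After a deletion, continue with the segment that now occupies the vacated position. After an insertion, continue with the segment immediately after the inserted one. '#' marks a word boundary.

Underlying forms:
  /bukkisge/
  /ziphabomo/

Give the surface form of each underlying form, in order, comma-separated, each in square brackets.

[busissi], [ziphabomu]

/bukkisge/:
  Rule 1 Degemination: [bukkisge] → [bukisge]
  Rule 2 Progressive Voicing Assimilation: [bukisge] → [bukiske]
  Rule 3 Final Vowel Raising: [bukiske] → [bukiski]
  Rule 4 Velar Palatalization: [bukiski] → [busissi]
/ziphabomo/:
  Rule 1 Degemination: no change — [ziphabomo]
  Rule 2 Progressive Voicing Assimilation: no change — [ziphabomo]
  Rule 3 Final Vowel Raising: [ziphabomo] → [ziphabomu]
  Rule 4 Velar Palatalization: no change — [ziphabomu]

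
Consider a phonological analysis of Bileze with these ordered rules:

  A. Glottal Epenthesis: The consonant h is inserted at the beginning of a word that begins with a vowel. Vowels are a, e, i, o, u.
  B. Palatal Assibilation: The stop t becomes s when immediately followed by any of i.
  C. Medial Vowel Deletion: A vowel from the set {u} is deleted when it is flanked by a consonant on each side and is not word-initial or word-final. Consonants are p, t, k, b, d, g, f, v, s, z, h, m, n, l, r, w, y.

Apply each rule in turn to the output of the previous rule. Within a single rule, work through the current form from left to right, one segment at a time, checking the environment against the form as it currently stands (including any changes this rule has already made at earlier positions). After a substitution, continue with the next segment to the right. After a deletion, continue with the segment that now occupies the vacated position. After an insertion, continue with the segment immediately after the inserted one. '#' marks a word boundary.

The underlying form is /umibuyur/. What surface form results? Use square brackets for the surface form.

[hmibyr]

A Glottal Epenthesis: [umibuyur] → [humibuyur]
B Palatal Assibilation: no change — [humibuyur]
C Medial Vowel Deletion: [humibuyur] → [hmibyr]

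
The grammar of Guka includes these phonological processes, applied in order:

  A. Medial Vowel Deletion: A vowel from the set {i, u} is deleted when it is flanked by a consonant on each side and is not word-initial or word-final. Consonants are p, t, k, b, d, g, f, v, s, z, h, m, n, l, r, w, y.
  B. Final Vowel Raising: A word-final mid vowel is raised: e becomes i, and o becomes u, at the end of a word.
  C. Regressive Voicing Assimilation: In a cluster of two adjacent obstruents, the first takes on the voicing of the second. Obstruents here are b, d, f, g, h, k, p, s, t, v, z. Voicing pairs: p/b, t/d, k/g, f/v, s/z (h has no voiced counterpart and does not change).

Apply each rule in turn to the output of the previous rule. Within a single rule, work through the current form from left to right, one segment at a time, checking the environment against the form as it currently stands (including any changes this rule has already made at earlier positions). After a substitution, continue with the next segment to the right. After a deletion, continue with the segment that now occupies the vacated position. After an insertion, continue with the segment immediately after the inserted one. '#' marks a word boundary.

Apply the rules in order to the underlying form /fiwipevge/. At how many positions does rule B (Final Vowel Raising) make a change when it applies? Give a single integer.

A Medial Vowel Deletion: [fiwipevge] → [fwpevge]
B Final Vowel Raising: [fwpevge] → [fwpevgi]
C Regressive Voicing Assimilation: no change — [fwpevgi]
Rule B changed 1 position(s).

1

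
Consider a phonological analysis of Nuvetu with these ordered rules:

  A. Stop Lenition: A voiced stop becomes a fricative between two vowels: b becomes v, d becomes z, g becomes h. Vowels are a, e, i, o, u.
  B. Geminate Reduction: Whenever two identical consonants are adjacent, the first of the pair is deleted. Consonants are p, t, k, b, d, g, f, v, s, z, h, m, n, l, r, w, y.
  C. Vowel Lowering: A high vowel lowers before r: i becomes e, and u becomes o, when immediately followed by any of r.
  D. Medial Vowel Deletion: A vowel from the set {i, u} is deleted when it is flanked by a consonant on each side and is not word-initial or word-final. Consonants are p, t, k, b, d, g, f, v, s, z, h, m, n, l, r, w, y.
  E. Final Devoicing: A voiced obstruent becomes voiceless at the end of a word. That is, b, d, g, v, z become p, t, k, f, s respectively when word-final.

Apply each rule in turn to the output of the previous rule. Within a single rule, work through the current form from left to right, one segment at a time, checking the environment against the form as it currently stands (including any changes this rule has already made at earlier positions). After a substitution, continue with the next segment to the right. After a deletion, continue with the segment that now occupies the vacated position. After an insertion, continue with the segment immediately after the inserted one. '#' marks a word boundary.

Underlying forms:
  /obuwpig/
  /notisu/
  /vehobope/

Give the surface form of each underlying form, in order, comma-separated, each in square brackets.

[ovwpk], [notsu], [vehovope]

/obuwpig/:
  A Stop Lenition: [obuwpig] → [ovuwpig]
  B Geminate Reduction: no change — [ovuwpig]
  C Vowel Lowering: no change — [ovuwpig]
  D Medial Vowel Deletion: [ovuwpig] → [ovwpg]
  E Final Devoicing: [ovwpg] → [ovwpk]
/notisu/:
  A Stop Lenition: no change — [notisu]
  B Geminate Reduction: no change — [notisu]
  C Vowel Lowering: no change — [notisu]
  D Medial Vowel Deletion: [notisu] → [notsu]
  E Final Devoicing: no change — [notsu]
/vehobope/:
  A Stop Lenition: [vehobope] → [vehovope]
  B Geminate Reduction: no change — [vehovope]
  C Vowel Lowering: no change — [vehovope]
  D Medial Vowel Deletion: no change — [vehovope]
  E Final Devoicing: no change — [vehovope]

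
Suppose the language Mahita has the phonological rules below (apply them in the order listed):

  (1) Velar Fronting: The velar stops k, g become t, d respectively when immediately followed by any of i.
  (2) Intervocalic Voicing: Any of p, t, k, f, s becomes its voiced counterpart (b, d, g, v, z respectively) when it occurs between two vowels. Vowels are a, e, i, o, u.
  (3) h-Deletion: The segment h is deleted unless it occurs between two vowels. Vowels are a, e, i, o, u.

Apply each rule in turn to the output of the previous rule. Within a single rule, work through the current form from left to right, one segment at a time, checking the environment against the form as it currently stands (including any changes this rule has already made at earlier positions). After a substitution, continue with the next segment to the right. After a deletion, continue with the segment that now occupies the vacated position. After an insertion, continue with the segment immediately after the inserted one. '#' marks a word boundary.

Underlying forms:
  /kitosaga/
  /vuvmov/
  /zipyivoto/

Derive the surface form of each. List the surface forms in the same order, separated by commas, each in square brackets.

/kitosaga/:
  (1) Velar Fronting: [kitosaga] → [titosaga]
  (2) Intervocalic Voicing: [titosaga] → [tidozaga]
  (3) h-Deletion: no change — [tidozaga]
/vuvmov/:
  (1) Velar Fronting: no change — [vuvmov]
  (2) Intervocalic Voicing: no change — [vuvmov]
  (3) h-Deletion: no change — [vuvmov]
/zipyivoto/:
  (1) Velar Fronting: no change — [zipyivoto]
  (2) Intervocalic Voicing: [zipyivoto] → [zipyivodo]
  (3) h-Deletion: no change — [zipyivodo]

[tidozaga], [vuvmov], [zipyivodo]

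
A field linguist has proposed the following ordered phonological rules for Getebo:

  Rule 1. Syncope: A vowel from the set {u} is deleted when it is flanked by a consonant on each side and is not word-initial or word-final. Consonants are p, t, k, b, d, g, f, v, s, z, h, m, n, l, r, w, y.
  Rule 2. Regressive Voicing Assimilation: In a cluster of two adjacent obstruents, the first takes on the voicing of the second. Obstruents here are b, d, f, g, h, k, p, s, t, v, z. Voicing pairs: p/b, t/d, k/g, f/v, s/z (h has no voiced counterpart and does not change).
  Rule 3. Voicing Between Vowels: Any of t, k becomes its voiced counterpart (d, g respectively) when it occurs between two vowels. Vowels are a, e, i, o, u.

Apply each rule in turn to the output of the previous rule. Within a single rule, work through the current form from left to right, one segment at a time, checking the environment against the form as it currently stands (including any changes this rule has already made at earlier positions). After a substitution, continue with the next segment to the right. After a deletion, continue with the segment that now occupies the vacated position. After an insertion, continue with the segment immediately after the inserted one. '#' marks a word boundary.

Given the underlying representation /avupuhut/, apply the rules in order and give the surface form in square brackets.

[afpht]

Rule 1 Syncope: [avupuhut] → [avpht]
Rule 2 Regressive Voicing Assimilation: [avpht] → [afpht]
Rule 3 Voicing Between Vowels: no change — [afpht]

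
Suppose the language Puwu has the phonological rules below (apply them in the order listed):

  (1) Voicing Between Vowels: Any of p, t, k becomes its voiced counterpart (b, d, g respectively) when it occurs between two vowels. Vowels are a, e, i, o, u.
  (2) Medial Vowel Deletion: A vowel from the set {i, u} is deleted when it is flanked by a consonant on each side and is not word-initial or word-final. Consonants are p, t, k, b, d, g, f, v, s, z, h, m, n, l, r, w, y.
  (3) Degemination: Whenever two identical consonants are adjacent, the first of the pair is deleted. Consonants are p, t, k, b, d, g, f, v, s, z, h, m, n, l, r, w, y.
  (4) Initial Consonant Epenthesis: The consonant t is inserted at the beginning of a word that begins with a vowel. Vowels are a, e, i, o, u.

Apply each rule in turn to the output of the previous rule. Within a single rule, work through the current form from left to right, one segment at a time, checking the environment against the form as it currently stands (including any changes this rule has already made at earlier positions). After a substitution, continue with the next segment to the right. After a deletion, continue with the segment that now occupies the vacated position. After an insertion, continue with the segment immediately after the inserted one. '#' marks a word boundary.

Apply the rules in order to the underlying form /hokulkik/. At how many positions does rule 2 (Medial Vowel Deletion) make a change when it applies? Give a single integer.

2

(1) Voicing Between Vowels: [hokulkik] → [hogulkik]
(2) Medial Vowel Deletion: [hogulkik] → [hoglkk]
(3) Degemination: [hoglkk] → [hoglk]
(4) Initial Consonant Epenthesis: no change — [hoglk]
Rule 2 changed 2 position(s).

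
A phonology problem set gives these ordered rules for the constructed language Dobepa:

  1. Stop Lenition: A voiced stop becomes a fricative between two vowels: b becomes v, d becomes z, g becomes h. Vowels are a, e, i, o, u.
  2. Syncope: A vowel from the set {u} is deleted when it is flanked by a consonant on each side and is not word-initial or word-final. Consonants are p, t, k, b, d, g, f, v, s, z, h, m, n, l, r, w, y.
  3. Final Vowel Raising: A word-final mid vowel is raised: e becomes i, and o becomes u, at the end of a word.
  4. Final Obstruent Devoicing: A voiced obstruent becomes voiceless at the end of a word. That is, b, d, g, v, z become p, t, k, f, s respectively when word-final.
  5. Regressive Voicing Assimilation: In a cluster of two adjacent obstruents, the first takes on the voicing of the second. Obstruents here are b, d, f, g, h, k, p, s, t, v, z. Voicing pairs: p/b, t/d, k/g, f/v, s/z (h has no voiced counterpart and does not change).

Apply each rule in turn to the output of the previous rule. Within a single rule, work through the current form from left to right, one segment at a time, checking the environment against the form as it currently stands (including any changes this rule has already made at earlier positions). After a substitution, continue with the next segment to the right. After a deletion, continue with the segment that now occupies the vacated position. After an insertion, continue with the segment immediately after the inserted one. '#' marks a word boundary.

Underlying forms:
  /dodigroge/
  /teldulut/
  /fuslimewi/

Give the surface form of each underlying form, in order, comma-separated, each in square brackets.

/dodigroge/:
  1 Stop Lenition: [dodigroge] → [dozigrohe]
  2 Syncope: no change — [dozigrohe]
  3 Final Vowel Raising: [dozigrohe] → [dozigrohi]
  4 Final Obstruent Devoicing: no change — [dozigrohi]
  5 Regressive Voicing Assimilation: no change — [dozigrohi]
/teldulut/:
  1 Stop Lenition: no change — [teldulut]
  2 Syncope: [teldulut] → [teldlt]
  3 Final Vowel Raising: no change — [teldlt]
  4 Final Obstruent Devoicing: no change — [teldlt]
  5 Regressive Voicing Assimilation: no change — [teldlt]
/fuslimewi/:
  1 Stop Lenition: no change — [fuslimewi]
  2 Syncope: [fuslimewi] → [fslimewi]
  3 Final Vowel Raising: no change — [fslimewi]
  4 Final Obstruent Devoicing: no change — [fslimewi]
  5 Regressive Voicing Assimilation: no change — [fslimewi]

[dozigrohi], [teldlt], [fslimewi]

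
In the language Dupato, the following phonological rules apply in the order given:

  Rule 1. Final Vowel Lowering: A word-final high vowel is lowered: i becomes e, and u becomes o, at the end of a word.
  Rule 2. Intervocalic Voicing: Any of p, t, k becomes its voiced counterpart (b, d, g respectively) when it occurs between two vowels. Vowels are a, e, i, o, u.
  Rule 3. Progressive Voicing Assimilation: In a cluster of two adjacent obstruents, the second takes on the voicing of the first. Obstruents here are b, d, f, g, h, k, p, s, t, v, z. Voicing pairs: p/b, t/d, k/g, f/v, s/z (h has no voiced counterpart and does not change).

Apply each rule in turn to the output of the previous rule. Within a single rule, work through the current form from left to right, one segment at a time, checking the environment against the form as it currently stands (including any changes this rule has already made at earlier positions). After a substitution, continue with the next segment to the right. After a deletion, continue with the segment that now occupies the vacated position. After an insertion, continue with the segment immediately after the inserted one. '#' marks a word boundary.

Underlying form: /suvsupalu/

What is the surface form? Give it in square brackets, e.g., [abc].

Rule 1 Final Vowel Lowering: [suvsupalu] → [suvsupalo]
Rule 2 Intervocalic Voicing: [suvsupalo] → [suvsubalo]
Rule 3 Progressive Voicing Assimilation: [suvsubalo] → [suvzubalo]

[suvzubalo]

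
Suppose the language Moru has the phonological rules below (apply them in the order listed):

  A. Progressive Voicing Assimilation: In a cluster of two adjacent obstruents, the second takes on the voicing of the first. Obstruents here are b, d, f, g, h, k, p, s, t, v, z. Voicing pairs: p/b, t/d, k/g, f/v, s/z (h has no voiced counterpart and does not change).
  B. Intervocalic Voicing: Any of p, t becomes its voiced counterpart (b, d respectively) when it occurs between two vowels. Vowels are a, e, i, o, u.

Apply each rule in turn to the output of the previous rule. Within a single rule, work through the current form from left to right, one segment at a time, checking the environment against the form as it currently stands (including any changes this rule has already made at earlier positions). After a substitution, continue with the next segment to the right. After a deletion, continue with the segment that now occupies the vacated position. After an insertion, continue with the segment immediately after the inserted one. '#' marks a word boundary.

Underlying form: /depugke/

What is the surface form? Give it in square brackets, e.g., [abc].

A Progressive Voicing Assimilation: [depugke] → [depugge]
B Intervocalic Voicing: [depugge] → [debugge]

[debugge]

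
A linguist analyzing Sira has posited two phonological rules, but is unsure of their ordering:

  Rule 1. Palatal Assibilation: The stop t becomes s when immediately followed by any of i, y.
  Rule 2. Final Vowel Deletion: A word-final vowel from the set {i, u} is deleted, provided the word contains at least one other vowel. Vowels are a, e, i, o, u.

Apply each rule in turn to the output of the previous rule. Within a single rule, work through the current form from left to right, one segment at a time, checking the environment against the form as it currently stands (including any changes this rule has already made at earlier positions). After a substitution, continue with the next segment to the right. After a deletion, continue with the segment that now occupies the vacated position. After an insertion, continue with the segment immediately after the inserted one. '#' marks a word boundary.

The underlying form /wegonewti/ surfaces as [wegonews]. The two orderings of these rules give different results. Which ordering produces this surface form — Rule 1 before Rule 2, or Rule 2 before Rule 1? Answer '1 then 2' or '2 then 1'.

1 then 2

Order 1 then 2:
  1 Palatal Assibilation: [wegonewti] → [wegonewsi]
  2 Final Vowel Deletion: [wegonewsi] → [wegonews]
  result: [wegonews]
Order 2 then 1:
  2 Final Vowel Deletion: [wegonewti] → [wegonewt]
  1 Palatal Assibilation: no change — [wegonewt]
  result: [wegonewt]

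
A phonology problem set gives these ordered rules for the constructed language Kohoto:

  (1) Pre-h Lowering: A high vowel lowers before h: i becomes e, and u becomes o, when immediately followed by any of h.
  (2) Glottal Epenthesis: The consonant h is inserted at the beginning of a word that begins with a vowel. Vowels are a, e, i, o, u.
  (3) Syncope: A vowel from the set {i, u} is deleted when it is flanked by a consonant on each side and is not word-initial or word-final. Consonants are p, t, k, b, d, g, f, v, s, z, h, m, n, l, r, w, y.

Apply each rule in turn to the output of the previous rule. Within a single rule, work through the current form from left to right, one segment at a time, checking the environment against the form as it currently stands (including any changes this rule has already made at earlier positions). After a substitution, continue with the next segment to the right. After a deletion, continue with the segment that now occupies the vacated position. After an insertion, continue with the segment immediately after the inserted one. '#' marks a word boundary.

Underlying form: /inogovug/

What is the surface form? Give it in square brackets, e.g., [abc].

[hnogovg]

(1) Pre-h Lowering: no change — [inogovug]
(2) Glottal Epenthesis: [inogovug] → [hinogovug]
(3) Syncope: [hinogovug] → [hnogovg]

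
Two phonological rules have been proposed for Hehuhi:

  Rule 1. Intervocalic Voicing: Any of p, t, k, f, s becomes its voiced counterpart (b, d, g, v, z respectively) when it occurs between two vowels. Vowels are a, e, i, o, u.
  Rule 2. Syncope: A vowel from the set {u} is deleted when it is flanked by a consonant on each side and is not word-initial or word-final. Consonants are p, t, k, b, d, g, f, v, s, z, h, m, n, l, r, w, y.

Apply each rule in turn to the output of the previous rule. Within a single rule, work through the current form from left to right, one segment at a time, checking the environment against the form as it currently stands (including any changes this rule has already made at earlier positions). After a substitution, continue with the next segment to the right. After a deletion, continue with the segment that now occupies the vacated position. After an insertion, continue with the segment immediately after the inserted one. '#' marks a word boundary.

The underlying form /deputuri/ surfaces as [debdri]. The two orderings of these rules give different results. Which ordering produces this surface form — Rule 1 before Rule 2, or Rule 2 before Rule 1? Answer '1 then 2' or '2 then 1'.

Order 1 then 2:
  1 Intervocalic Voicing: [deputuri] → [debuduri]
  2 Syncope: [debuduri] → [debdri]
  result: [debdri]
Order 2 then 1:
  2 Syncope: [deputuri] → [deptri]
  1 Intervocalic Voicing: no change — [deptri]
  result: [deptri]

1 then 2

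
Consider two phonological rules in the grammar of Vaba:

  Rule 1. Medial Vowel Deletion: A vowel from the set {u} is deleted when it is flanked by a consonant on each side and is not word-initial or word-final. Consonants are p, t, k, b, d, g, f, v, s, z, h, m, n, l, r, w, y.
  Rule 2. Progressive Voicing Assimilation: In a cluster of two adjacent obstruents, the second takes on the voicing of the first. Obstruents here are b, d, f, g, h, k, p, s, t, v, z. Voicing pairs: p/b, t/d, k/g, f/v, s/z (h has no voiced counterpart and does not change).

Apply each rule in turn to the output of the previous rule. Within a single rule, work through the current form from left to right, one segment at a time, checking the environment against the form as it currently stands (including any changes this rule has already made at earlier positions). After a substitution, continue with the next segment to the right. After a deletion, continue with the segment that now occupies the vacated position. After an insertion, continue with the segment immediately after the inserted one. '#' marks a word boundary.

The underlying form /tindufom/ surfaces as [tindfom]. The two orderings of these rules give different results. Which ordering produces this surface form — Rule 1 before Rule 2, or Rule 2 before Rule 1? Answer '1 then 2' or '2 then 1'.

Order 1 then 2:
  1 Medial Vowel Deletion: [tindufom] → [tindfom]
  2 Progressive Voicing Assimilation: [tindfom] → [tindvom]
  result: [tindvom]
Order 2 then 1:
  2 Progressive Voicing Assimilation: no change — [tindufom]
  1 Medial Vowel Deletion: [tindufom] → [tindfom]
  result: [tindfom]

2 then 1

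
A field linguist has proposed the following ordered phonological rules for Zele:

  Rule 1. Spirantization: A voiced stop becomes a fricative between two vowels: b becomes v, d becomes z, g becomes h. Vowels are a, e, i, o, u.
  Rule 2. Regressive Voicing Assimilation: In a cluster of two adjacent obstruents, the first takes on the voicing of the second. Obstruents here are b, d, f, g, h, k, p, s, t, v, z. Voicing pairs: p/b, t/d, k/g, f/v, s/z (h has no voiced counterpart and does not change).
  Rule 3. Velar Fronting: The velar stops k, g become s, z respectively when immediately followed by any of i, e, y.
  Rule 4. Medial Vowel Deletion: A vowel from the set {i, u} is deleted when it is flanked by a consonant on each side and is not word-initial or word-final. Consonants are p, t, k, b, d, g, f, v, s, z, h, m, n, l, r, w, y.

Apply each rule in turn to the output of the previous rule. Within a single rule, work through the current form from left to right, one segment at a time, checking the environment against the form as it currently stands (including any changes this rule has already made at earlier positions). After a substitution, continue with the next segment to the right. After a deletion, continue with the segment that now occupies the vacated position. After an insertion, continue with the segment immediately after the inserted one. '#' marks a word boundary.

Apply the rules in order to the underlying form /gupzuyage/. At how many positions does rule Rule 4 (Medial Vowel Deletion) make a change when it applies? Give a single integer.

2

Rule 1 Spirantization: [gupzuyage] → [gupzuyahe]
Rule 2 Regressive Voicing Assimilation: [gupzuyahe] → [gubzuyahe]
Rule 3 Velar Fronting: no change — [gubzuyahe]
Rule 4 Medial Vowel Deletion: [gubzuyahe] → [gbzyahe]
Rule Rule 4 changed 2 position(s).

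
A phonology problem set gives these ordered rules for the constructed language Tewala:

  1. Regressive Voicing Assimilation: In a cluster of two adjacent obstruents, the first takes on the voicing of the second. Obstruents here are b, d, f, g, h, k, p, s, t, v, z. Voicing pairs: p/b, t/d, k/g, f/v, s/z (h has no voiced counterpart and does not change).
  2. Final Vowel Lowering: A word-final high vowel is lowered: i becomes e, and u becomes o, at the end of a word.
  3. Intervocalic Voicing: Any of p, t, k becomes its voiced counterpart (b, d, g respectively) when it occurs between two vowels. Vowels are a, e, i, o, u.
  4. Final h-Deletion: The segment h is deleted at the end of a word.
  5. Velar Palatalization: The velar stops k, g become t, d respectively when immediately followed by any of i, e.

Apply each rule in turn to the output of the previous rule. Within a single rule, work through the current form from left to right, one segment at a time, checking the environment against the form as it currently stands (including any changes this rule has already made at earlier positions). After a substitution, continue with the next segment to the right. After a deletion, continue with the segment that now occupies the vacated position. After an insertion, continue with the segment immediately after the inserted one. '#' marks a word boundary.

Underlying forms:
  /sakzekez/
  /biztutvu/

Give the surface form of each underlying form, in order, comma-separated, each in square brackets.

/sakzekez/:
  1 Regressive Voicing Assimilation: [sakzekez] → [sagzekez]
  2 Final Vowel Lowering: no change — [sagzekez]
  3 Intervocalic Voicing: [sagzekez] → [sagzegez]
  4 Final h-Deletion: no change — [sagzegez]
  5 Velar Palatalization: [sagzegez] → [sagzedez]
/biztutvu/:
  1 Regressive Voicing Assimilation: [biztutvu] → [bistudvu]
  2 Final Vowel Lowering: [bistudvu] → [bistudvo]
  3 Intervocalic Voicing: no change — [bistudvo]
  4 Final h-Deletion: no change — [bistudvo]
  5 Velar Palatalization: no change — [bistudvo]

[sagzedez], [bistudvo]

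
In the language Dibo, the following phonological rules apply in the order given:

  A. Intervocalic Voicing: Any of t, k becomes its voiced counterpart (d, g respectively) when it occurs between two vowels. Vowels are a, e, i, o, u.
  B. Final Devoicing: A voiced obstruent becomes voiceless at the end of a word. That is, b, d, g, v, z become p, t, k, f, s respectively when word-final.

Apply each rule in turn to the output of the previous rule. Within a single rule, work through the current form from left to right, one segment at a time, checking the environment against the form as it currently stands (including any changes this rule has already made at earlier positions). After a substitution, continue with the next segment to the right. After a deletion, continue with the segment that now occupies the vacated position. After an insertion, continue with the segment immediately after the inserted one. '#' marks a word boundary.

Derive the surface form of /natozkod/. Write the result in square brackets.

A Intervocalic Voicing: [natozkod] → [nadozkod]
B Final Devoicing: [nadozkod] → [nadozkot]

[nadozkot]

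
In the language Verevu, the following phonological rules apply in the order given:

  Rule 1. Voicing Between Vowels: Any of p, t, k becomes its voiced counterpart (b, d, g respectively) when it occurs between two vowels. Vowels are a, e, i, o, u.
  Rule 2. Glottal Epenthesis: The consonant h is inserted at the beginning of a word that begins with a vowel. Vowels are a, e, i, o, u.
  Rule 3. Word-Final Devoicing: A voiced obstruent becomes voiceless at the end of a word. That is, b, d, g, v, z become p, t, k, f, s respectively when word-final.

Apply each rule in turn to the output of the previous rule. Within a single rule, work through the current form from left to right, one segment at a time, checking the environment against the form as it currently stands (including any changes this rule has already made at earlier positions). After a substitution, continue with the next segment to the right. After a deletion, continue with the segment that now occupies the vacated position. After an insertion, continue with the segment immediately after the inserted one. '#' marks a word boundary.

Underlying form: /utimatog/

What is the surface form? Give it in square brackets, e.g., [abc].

Rule 1 Voicing Between Vowels: [utimatog] → [udimadog]
Rule 2 Glottal Epenthesis: [udimadog] → [hudimadog]
Rule 3 Word-Final Devoicing: [hudimadog] → [hudimadok]

[hudimadok]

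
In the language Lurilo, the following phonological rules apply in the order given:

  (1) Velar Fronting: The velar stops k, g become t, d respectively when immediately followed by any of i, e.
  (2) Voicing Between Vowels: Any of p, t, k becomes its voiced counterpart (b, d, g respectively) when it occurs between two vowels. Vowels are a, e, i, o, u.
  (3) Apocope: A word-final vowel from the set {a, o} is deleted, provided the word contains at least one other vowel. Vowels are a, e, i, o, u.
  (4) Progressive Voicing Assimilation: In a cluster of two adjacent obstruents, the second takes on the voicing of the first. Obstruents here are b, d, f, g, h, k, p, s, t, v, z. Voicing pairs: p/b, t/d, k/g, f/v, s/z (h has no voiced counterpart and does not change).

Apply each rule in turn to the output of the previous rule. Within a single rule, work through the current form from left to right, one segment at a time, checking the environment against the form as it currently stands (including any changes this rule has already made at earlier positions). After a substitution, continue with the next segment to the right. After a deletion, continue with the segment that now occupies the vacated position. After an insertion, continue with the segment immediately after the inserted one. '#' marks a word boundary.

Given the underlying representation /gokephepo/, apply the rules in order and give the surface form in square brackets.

(1) Velar Fronting: [gokephepo] → [gotephepo]
(2) Voicing Between Vowels: [gotephepo] → [godephebo]
(3) Apocope: [godephebo] → [godepheb]
(4) Progressive Voicing Assimilation: no change — [godepheb]

[godepheb]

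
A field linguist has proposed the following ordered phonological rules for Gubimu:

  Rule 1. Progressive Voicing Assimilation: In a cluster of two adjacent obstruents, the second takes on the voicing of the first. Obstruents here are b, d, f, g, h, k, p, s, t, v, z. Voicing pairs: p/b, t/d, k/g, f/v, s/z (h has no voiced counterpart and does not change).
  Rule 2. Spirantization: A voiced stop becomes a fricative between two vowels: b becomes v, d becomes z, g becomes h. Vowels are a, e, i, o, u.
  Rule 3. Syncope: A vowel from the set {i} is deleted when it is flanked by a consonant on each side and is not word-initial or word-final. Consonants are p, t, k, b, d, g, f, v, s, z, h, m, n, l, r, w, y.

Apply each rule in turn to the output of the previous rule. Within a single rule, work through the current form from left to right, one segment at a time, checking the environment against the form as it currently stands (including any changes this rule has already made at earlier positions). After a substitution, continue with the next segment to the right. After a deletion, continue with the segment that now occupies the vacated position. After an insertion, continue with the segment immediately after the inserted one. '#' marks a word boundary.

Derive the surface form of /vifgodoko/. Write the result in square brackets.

[vfkozoko]

Rule 1 Progressive Voicing Assimilation: [vifgodoko] → [vifkodoko]
Rule 2 Spirantization: [vifkodoko] → [vifkozoko]
Rule 3 Syncope: [vifkozoko] → [vfkozoko]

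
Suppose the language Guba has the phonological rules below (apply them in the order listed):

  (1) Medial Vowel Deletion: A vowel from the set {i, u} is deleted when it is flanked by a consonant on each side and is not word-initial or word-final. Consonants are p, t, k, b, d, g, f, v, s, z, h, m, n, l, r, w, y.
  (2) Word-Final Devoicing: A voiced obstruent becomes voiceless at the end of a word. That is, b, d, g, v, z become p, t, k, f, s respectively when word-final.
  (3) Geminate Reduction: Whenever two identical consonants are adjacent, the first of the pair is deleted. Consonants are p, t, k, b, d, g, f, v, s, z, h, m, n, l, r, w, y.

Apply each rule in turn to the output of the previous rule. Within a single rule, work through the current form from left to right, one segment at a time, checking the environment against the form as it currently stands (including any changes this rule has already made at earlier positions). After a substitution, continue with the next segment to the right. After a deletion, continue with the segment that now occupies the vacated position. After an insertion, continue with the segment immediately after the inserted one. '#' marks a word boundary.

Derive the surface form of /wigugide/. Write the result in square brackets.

(1) Medial Vowel Deletion: [wigugide] → [wggde]
(2) Word-Final Devoicing: no change — [wggde]
(3) Geminate Reduction: [wggde] → [wgde]

[wgde]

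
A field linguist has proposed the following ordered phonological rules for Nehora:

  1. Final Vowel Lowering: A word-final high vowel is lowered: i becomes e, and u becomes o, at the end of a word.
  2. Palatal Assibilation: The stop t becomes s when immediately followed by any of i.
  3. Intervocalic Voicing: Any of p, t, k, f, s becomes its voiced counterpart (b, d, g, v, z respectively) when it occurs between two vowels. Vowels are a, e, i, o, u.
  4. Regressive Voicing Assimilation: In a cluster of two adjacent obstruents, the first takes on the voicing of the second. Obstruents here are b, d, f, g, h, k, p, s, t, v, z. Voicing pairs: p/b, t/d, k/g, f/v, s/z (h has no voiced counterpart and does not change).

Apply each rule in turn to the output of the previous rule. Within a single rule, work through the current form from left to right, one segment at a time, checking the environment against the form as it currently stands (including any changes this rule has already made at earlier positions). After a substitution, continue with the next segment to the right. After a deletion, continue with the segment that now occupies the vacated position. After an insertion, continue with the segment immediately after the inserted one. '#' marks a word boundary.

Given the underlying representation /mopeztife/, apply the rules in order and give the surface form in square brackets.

1 Final Vowel Lowering: no change — [mopeztife]
2 Palatal Assibilation: [mopeztife] → [mopezsife]
3 Intervocalic Voicing: [mopezsife] → [mobezsive]
4 Regressive Voicing Assimilation: [mobezsive] → [mobessive]

[mobessive]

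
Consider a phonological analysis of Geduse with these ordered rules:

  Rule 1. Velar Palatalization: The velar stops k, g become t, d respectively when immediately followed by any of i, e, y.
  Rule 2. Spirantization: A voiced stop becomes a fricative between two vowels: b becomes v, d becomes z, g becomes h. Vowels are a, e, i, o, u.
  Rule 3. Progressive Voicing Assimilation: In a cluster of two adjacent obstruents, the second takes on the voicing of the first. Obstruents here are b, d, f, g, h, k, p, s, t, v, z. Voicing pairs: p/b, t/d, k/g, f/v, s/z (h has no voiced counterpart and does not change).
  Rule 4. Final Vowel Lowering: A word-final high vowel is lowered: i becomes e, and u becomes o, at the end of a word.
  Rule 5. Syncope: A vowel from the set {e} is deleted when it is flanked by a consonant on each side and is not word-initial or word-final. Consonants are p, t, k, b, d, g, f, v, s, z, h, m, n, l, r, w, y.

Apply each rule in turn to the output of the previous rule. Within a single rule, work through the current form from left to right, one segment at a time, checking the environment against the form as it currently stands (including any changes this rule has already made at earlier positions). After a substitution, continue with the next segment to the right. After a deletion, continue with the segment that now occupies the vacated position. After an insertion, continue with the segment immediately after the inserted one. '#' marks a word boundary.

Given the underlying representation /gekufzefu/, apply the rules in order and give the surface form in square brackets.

[dkufsfo]

Rule 1 Velar Palatalization: [gekufzefu] → [dekufzefu]
Rule 2 Spirantization: no change — [dekufzefu]
Rule 3 Progressive Voicing Assimilation: [dekufzefu] → [dekufsefu]
Rule 4 Final Vowel Lowering: [dekufsefu] → [dekufsefo]
Rule 5 Syncope: [dekufsefo] → [dkufsfo]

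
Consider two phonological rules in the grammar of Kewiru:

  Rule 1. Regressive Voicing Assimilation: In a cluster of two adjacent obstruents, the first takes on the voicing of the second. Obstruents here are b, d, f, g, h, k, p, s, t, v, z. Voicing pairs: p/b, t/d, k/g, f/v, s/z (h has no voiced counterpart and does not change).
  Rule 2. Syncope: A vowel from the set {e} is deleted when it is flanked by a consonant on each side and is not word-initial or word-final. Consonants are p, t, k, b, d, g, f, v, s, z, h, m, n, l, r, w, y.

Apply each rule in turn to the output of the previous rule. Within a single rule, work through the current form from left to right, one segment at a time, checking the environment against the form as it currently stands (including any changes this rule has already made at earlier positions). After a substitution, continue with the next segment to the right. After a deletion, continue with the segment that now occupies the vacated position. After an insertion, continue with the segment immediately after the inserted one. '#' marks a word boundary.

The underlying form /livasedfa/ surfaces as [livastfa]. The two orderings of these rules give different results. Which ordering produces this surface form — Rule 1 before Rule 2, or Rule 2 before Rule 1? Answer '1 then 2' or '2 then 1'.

Order 1 then 2:
  1 Regressive Voicing Assimilation: [livasedfa] → [livasetfa]
  2 Syncope: [livasetfa] → [livastfa]
  result: [livastfa]
Order 2 then 1:
  2 Syncope: [livasedfa] → [livasdfa]
  1 Regressive Voicing Assimilation: [livasdfa] → [livaztfa]
  result: [livaztfa]

1 then 2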